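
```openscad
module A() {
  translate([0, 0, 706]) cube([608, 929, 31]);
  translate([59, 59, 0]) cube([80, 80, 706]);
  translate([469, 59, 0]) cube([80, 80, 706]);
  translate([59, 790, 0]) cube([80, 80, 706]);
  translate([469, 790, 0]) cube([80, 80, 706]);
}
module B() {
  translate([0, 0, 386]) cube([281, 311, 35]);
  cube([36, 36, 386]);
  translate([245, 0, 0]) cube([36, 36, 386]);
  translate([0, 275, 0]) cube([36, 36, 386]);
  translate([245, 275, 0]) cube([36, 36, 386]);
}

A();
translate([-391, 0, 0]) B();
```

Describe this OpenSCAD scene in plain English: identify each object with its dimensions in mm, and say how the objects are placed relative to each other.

A is a table with a 608×929 mm rectangular top, 31 mm thick, top surface at z = 737 mm, supported by four 80×80 mm square legs, each inset 59 mm from the nearest pair of top edges, running from the floor.

B is a four-legged stool. The seat is 281×311 mm, 35 mm thick, top at z = 421 mm. It stands on four square legs, each 36×36 mm in cross-section, from z = 0 to the seat underside, each flush with a corner of the seat.

The stool is on the floor beside the table on its −x side.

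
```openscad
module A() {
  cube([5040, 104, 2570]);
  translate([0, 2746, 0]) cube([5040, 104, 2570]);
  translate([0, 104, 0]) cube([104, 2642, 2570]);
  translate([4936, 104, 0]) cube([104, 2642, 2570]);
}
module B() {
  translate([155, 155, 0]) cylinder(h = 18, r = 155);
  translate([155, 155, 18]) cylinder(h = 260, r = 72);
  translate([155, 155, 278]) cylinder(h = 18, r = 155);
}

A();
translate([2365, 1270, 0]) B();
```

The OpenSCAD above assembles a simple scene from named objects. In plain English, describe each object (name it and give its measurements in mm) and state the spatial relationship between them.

A is the wall frame of a small rectangular building: four walls, each 2570 mm tall and 104 mm thick, enclosing a footprint 5040 mm (x) by 2850 mm (y) outside-to-outside, with no floor or roof. The front and back walls (the −y and +y sides) span the full width; the two side walls fit between them.

B is a spool: two coaxial disc flanges of radius 155 mm and thickness 18 mm, joined by a core cylinder of radius 72 mm and height 260 mm. The lower flange rests on z = 0 and the three cylinders share a vertical axis.

The spool sits inside the house frame, centred.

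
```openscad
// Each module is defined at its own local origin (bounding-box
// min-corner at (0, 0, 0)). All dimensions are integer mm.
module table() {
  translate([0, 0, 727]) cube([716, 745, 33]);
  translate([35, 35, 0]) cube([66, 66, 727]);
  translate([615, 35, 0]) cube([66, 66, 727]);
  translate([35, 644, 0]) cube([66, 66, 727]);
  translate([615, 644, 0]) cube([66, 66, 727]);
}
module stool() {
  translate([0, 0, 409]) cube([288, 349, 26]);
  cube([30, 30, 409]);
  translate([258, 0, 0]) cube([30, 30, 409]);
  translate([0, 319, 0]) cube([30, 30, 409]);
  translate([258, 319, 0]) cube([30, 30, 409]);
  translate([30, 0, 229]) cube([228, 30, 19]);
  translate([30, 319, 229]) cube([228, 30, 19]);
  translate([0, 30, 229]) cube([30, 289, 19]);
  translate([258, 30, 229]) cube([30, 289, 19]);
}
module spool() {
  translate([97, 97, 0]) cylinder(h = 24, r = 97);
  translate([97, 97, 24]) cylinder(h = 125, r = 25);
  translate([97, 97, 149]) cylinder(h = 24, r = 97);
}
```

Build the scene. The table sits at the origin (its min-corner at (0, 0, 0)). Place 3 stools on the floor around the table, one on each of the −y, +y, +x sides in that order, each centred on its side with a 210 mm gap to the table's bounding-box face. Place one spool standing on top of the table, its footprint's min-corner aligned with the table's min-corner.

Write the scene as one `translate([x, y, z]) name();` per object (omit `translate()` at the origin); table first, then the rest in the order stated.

table();
translate([214, -559, 0]) stool();
translate([214, 955, 0]) stool();
translate([926, 198, 0]) stool();
translate([0, 0, 760]) spool();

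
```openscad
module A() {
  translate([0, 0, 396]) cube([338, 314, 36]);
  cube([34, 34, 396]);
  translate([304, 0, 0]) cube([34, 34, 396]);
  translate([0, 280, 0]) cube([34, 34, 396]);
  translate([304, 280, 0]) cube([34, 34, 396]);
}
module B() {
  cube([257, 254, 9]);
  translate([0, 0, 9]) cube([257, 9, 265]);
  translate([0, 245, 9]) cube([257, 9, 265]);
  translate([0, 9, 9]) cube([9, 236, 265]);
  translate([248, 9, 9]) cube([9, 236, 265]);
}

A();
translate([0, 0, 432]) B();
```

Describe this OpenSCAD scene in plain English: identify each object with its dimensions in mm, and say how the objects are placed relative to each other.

A is a simple wooden stool: a rectangular seat 338 mm (x) by 314 mm (y), 36 mm thick, top face at z = 432 mm, on four square legs, each 34×34 mm in cross-section. The legs rest on z = 0, each flush with a corner of the seat.

B is an open storage box with external size 257×254×274 mm and wall thickness 9 mm (the base is also 9 mm thick). The base covers the whole footprint; the four walls stand on the base, with the y-facing walls full-width and the x-facing walls fitting between their inner faces.

The open box is on top of the stool.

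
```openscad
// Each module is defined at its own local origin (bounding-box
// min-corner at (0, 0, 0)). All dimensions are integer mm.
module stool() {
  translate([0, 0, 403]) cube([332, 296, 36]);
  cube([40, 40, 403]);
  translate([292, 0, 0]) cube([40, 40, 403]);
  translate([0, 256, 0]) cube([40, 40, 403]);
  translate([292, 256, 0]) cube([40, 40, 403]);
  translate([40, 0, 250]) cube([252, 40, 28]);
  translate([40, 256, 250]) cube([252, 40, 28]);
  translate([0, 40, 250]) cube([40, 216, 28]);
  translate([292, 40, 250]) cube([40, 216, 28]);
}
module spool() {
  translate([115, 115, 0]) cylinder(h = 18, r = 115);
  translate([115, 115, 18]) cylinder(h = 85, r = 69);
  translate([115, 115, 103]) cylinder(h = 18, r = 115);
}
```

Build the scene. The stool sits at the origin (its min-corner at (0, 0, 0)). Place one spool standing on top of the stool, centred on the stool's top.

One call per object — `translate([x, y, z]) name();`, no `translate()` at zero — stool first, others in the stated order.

stool();
translate([51, 33, 439]) spool();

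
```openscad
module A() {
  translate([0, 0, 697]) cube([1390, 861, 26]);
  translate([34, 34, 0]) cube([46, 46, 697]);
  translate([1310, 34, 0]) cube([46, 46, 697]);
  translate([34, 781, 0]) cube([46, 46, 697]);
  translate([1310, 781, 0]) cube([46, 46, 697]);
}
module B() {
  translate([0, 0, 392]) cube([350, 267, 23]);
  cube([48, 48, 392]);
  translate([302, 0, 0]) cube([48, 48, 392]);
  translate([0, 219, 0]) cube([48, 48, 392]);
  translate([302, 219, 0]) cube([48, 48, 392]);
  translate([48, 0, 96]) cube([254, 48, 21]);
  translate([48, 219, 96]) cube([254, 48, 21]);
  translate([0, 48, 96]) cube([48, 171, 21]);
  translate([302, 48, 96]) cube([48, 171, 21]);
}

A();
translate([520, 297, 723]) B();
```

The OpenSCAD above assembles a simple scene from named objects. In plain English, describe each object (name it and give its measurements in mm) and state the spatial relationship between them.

A is a rectangular dining table. The top is 1390×861×26 mm with its upper surface at z = 723 mm. It stands on four 46×46 mm square legs, each inset 34 mm from the nearest pair of top edges, running from the floor to the underside of the top.

B is a four-legged stool. The seat is a 350×267×23 mm slab whose top surface is at z = 415 mm; four square legs, each 48×48 mm in cross-section, run from the floor (z = 0) to the underside of the seat, each flush with a corner of the seat. Four stretchers, 48 mm wide and 21 mm tall, connect adjacent legs with their undersides at z = 96 mm, each running between the inner faces of the legs it joins and aligned with the legs' outer faces on the other axis.

The stool is on top of the table, centred.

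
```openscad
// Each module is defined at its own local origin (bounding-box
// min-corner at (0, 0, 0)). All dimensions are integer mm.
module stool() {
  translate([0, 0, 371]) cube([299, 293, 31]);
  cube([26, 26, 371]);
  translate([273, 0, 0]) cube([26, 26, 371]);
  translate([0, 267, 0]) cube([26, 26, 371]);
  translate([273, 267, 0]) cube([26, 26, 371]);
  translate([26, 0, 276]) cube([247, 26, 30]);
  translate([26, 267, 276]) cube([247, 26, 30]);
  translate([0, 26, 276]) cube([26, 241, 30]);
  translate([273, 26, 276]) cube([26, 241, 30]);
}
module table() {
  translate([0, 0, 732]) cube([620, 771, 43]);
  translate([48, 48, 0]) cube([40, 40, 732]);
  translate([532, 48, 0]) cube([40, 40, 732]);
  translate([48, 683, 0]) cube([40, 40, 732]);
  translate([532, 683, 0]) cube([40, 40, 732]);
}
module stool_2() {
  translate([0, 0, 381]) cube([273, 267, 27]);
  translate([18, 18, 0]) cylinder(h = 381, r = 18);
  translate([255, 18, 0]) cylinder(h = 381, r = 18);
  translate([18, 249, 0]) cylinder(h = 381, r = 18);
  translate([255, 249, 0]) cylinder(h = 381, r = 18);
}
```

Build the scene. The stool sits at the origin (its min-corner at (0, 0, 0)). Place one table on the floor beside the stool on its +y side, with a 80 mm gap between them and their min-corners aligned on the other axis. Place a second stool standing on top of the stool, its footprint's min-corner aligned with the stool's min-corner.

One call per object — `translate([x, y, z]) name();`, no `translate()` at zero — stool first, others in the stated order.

stool();
translate([0, 373, 0]) table();
translate([0, 0, 402]) stool_2();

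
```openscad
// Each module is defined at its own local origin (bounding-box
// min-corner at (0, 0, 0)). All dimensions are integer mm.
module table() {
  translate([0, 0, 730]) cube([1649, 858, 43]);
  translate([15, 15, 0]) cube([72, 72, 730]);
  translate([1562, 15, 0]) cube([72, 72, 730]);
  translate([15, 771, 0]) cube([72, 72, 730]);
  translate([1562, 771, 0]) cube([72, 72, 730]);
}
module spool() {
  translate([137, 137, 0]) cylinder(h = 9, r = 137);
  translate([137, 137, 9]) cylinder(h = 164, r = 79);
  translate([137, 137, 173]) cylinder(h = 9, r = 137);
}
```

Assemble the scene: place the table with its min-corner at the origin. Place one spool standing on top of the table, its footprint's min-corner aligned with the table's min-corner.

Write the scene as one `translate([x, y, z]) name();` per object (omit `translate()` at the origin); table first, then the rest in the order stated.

table();
translate([0, 0, 773]) spool();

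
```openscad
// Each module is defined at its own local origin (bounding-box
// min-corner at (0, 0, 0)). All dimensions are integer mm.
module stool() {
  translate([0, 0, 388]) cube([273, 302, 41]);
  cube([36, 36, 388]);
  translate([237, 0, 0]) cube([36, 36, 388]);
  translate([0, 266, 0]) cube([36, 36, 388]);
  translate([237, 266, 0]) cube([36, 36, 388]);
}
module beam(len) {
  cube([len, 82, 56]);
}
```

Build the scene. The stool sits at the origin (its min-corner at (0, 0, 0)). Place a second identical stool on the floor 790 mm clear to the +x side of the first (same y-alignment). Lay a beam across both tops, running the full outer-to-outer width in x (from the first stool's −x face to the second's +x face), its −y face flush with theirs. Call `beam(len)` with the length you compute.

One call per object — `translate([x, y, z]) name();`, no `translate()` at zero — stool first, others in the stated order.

stool();
translate([1063, 0, 0]) stool();
translate([0, 0, 429]) beam(1336);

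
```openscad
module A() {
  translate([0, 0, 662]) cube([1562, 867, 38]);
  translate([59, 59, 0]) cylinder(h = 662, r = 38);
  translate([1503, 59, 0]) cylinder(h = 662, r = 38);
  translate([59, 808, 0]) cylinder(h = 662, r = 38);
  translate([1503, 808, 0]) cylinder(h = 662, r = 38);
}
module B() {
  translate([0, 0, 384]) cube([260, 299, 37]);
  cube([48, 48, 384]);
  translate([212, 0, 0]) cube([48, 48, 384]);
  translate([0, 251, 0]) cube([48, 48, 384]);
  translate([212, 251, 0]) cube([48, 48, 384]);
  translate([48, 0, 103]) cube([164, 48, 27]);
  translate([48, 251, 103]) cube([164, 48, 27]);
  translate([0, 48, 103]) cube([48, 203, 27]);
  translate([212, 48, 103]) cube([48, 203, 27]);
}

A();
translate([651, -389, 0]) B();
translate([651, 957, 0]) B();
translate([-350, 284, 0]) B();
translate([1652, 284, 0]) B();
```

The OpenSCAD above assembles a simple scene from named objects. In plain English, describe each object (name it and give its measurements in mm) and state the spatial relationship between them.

A is a table with a 1562×867 mm rectangular top, 38 mm thick, top surface at z = 700 mm, supported by four round legs of 76 mm diameter, each leg's bounding box inset 21 mm from the nearest pair of top edges, running from the floor.

B is a four-legged stool. The seat is 260×299 mm, 37 mm thick, top at z = 421 mm. It stands on four square legs, each 48×48 mm in cross-section, from z = 0 to the seat underside, each flush with a corner of the seat. Four stretchers, 48 mm wide and 27 mm tall, connect adjacent legs with their undersides at z = 103 mm, each running between the inner faces of the legs it joins and aligned with the legs' outer faces on the other axis.

Four stools sit around the table at the −y, +y, −x, +x sides.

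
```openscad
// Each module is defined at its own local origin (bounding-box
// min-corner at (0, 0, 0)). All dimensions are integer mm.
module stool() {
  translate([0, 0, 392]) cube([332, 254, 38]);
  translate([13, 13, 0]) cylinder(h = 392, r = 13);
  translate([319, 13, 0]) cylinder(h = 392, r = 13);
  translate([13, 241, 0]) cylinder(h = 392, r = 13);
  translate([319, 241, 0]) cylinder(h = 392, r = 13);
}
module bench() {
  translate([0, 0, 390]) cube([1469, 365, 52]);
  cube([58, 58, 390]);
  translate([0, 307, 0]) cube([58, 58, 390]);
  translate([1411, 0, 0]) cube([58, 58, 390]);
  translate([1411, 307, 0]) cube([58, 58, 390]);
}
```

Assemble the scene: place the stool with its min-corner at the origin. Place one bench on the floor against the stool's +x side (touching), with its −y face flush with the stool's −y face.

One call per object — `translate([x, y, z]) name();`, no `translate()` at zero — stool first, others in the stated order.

stool();
translate([332, 0, 0]) bench();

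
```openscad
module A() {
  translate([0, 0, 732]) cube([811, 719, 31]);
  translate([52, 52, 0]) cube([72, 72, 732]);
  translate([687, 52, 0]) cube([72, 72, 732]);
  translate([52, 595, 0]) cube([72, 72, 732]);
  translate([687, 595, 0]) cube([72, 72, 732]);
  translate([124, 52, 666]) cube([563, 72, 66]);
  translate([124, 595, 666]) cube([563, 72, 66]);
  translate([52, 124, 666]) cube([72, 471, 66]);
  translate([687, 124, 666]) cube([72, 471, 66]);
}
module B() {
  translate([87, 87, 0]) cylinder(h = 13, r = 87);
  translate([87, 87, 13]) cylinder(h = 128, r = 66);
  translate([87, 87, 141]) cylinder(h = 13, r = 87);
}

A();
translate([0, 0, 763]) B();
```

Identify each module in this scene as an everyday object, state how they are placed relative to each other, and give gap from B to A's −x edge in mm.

The spool's min-x is at 0; the table's min-x is 0; gap = 0 mm.

A is a table. B is a spool. The spool is on top of the table. The gap from the spool to the table's −x edge is 0 mm.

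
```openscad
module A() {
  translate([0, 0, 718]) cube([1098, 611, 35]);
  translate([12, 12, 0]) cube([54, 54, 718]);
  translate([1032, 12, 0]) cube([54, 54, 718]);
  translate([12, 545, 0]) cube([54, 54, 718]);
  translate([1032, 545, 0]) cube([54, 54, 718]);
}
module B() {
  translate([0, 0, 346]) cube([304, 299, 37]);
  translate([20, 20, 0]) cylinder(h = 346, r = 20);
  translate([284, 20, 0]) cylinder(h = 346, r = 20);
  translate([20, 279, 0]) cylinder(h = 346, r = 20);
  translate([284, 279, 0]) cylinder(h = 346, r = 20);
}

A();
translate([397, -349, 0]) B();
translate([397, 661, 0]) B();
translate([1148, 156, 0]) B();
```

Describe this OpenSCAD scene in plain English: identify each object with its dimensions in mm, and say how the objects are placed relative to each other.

A is a rectangular dining table. The top is 1098×611×35 mm with its upper surface at z = 753 mm. It stands on four 54×54 mm square legs, each inset 12 mm from the nearest pair of top edges, running from the floor to the underside of the top.

B is a simple wooden stool: a rectangular seat 304 mm (x) by 299 mm (y), 37 mm thick, top face at z = 383 mm, on four round legs, each 40 mm in diameter. The legs rest on z = 0, each leg's axis is inset half a diameter from the nearest pair of seat edges (so the leg's bounding box is flush with the corner).

Three stools sit around the table at the −y, +y, +x sides.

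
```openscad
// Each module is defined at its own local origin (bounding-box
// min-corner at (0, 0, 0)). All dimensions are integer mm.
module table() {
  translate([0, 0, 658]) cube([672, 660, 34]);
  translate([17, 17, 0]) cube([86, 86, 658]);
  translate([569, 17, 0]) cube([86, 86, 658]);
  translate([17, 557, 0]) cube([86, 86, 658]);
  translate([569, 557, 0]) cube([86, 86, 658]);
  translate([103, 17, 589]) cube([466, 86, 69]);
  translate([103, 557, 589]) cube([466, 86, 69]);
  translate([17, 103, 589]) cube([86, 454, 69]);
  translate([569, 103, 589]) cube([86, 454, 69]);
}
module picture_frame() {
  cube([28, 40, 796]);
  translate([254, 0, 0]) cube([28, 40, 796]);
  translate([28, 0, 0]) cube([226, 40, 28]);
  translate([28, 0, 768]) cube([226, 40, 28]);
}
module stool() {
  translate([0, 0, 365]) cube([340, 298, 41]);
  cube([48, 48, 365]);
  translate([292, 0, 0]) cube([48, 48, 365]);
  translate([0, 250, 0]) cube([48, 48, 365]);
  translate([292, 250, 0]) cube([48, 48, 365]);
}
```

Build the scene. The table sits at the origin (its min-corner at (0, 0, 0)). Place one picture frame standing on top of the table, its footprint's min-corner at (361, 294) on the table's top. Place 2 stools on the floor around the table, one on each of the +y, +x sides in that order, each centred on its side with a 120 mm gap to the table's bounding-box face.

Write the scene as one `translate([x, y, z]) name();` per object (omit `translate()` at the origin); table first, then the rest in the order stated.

table();
translate([361, 294, 692]) picture_frame();
translate([166, 780, 0]) stool();
translate([792, 181, 0]) stool();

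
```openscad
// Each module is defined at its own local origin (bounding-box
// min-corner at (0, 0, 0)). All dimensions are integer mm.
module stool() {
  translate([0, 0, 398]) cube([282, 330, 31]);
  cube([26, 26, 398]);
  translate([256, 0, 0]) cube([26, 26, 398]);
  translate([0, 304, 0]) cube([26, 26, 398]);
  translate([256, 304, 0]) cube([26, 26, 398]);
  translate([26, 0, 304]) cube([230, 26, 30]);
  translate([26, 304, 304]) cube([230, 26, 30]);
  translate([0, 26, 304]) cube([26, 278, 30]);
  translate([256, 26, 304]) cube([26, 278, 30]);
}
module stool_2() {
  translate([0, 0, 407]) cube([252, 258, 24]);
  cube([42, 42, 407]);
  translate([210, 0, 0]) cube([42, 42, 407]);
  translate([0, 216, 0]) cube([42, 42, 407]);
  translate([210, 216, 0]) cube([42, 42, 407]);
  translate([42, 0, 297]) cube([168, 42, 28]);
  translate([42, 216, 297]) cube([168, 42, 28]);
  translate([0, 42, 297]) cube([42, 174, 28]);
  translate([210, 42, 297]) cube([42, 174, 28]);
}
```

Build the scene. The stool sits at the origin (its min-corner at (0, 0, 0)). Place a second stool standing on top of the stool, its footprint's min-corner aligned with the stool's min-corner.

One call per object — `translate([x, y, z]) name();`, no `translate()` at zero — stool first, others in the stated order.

stool();
translate([0, 0, 429]) stool_2();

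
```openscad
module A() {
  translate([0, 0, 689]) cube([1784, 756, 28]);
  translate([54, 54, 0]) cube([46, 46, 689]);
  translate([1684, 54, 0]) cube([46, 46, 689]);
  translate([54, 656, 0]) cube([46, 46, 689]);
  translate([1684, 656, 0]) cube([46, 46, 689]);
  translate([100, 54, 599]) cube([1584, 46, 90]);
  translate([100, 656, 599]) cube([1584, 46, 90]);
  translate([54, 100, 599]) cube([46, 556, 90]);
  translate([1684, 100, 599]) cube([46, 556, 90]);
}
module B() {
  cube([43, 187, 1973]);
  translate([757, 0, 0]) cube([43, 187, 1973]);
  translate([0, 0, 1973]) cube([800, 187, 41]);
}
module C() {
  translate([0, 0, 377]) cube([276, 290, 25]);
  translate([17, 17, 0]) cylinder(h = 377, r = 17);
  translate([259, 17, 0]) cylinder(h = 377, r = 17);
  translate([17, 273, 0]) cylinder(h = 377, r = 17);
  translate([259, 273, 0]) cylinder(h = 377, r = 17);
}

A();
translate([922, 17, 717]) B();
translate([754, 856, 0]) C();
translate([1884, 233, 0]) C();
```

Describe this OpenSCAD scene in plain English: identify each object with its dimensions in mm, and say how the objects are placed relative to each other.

A is a table with a 1784×756 mm rectangular top, 28 mm thick, top surface at z = 717 mm, supported by four 46×46 mm square legs, each inset 54 mm from the nearest pair of top edges, running from the floor. Four apron rails, 46 mm thick and 90 mm tall, run between adjacent legs with their top edges flush with the underside of the top and their outer faces flush with the legs' outer faces.

B is a rectangular door frame: two vertical jambs of 43×187 mm section, 1973 mm tall, with a clear opening 714 mm wide between their inner faces. A header 41 mm tall and 187 mm deep lies on top of the jambs and spans the full outside width.

C is a four-legged stool. The seat is 276×290 mm, 25 mm thick, top at z = 402 mm. It stands on four round legs, each 34 mm in diameter, from z = 0 to the seat underside, each leg's axis is inset half a diameter from the nearest pair of seat edges (so the leg's bounding box is flush with the corner).

The door frame is on top of the table. Two stools sit around the table at the +y, +x sides.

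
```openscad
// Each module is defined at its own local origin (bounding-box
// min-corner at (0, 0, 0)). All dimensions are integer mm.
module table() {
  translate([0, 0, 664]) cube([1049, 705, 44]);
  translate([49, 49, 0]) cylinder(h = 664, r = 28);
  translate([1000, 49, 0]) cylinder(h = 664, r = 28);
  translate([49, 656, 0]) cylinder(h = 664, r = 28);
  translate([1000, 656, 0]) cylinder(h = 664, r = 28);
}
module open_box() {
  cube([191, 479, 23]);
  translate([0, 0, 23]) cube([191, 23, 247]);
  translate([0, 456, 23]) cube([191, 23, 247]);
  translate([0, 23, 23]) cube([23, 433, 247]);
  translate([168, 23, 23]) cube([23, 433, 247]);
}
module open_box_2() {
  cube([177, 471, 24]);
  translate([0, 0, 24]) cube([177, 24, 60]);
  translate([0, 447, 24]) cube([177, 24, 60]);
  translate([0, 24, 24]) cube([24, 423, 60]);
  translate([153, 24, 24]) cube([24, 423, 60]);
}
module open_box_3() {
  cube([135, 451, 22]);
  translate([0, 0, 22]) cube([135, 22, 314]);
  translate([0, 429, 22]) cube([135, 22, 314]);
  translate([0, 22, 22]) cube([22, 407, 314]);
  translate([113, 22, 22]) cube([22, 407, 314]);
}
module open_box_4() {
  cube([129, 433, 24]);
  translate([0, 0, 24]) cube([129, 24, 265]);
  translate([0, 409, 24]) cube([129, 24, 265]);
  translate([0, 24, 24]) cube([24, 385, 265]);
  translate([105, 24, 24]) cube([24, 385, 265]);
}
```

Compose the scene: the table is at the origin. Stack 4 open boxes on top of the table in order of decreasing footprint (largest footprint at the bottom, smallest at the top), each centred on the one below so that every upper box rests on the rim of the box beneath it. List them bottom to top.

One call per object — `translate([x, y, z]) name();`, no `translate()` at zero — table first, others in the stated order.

table();
translate([429, 113, 708]) open_box();
translate([436, 117, 978]) open_box_2();
translate([457, 127, 1062]) open_box_3();
translate([460, 136, 1398]) open_box_4();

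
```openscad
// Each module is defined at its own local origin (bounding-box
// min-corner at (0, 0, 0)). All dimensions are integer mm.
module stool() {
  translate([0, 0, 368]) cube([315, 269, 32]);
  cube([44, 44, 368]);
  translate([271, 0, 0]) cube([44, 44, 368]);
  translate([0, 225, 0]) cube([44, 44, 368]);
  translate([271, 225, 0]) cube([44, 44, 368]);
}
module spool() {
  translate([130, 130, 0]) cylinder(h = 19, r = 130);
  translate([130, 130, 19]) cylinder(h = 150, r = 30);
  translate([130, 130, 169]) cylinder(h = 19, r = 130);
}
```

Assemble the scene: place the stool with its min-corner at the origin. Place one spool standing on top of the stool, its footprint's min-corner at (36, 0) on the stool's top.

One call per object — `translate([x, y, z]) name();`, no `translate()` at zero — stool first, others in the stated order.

stool();
translate([36, 0, 400]) spool();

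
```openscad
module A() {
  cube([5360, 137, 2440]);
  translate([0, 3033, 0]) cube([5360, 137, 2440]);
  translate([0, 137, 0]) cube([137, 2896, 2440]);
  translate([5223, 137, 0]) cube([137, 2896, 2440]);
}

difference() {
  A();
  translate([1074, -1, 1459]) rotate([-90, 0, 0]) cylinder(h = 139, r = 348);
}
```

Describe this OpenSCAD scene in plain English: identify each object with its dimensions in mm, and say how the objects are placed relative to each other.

A is the wall frame of a small rectangular building: four walls, each 2440 mm tall and 137 mm thick, enclosing a footprint 5360 mm (x) by 3170 mm (y) outside-to-outside, with no floor or roof. The front and back walls (the −y and +y sides) span the full width; the two side walls fit between them.

The house frame has a circular hole of radius 348 mm through its front wall, centred at (x = 1074, z = 1459).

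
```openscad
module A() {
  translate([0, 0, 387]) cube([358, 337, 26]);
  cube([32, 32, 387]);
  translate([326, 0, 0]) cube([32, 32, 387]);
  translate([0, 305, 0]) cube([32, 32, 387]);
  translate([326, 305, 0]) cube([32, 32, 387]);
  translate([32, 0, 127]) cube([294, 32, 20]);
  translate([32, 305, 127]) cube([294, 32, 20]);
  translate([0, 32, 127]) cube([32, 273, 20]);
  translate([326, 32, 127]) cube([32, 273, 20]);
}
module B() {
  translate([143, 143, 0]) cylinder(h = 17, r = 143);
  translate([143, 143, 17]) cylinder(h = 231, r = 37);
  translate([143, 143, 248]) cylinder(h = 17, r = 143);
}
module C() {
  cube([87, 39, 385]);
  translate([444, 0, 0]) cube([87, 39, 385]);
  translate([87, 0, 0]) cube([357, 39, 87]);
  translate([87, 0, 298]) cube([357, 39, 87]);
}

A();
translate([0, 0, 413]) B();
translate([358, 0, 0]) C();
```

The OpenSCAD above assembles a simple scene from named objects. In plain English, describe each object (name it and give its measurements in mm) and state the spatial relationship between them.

A is a simple wooden stool: a rectangular seat 358 mm (x) by 337 mm (y), 26 mm thick, top face at z = 413 mm, on four square legs, each 32×32 mm in cross-section. The legs rest on z = 0, each flush with a corner of the seat. Four stretchers, 32 mm wide and 20 mm tall, connect adjacent legs with their undersides at z = 127 mm, each running between the inner faces of the legs it joins and aligned with the legs' outer faces on the other axis.

B is a spool: two coaxial disc flanges of radius 143 mm and thickness 17 mm, joined by a core cylinder of radius 37 mm and height 231 mm. The lower flange rests on z = 0 and the three cylinders share a vertical axis.

C is a rectangular picture frame lying in the x–z plane (depth along y). The opening is 357 mm wide (x) by 211 mm tall (z), surrounded by a border 87 mm wide on all four sides. The frame is 39 mm deep and is made of two full-height vertical stiles with two horizontal rails fitted between them.

The spool is on top of the stool. The picture frame is against the stool's +x side, with their −y faces flush.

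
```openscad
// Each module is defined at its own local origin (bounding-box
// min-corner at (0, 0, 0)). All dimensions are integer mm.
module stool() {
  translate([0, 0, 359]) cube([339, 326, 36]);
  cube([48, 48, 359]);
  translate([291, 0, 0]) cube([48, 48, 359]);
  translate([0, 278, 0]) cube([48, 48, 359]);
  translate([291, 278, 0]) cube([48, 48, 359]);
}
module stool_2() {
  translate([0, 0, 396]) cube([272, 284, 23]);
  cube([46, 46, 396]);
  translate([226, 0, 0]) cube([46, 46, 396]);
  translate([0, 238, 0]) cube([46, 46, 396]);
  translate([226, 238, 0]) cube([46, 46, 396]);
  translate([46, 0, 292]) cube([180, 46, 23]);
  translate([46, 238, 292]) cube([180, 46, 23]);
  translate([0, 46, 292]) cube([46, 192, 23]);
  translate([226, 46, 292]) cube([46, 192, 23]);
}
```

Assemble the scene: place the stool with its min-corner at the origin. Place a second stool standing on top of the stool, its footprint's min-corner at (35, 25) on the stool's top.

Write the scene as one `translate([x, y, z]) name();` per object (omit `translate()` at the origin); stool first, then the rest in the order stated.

stool();
translate([35, 25, 395]) stool_2();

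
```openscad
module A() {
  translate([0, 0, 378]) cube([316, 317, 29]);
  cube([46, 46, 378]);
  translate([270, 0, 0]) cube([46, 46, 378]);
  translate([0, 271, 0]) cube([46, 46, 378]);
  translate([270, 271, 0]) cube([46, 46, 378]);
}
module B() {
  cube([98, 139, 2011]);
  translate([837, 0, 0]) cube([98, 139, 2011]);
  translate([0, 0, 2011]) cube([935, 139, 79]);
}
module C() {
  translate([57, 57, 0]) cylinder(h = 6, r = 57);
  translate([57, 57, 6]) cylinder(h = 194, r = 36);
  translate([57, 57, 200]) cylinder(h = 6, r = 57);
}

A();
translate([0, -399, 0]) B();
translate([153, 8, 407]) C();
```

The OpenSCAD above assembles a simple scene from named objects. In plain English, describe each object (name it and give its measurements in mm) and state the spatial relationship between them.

A is a four-legged stool. The seat is 316×317 mm, 29 mm thick, top at z = 407 mm. It stands on four square legs, each 46×46 mm in cross-section, from z = 0 to the seat underside, each flush with a corner of the seat.

B is a rectangular door frame: two vertical jambs of 98×139 mm section, 2011 mm tall, with a clear opening 739 mm wide between their inner faces. A header 79 mm tall and 139 mm deep lies on top of the jambs and spans the full outside width.

C is a spool: two coaxial disc flanges of radius 57 mm and thickness 6 mm, joined by a core cylinder of radius 36 mm and height 194 mm. The lower flange rests on z = 0 and the three cylinders share a vertical axis.

The door frame is on the floor beside the stool on its −y side. The spool is on top of the stool.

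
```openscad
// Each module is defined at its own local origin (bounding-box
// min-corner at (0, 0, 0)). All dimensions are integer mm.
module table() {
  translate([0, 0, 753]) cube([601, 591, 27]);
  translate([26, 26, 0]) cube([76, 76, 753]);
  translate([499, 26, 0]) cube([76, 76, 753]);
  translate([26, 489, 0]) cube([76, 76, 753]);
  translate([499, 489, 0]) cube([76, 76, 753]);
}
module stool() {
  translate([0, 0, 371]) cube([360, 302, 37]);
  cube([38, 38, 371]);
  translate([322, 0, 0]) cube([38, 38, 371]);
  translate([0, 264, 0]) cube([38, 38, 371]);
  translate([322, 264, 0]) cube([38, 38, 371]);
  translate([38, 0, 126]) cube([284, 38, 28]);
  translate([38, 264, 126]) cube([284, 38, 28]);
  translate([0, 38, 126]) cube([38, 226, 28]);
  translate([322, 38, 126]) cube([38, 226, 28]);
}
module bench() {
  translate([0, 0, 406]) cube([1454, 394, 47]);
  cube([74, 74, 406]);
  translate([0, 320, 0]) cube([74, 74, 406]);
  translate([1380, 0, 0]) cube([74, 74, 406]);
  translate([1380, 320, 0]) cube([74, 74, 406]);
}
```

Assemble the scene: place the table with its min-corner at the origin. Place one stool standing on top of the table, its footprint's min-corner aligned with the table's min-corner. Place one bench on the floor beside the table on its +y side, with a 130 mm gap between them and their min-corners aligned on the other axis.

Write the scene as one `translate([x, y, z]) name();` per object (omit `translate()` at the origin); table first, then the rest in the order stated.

table();
translate([0, 0, 780]) stool();
translate([0, 721, 0]) bench();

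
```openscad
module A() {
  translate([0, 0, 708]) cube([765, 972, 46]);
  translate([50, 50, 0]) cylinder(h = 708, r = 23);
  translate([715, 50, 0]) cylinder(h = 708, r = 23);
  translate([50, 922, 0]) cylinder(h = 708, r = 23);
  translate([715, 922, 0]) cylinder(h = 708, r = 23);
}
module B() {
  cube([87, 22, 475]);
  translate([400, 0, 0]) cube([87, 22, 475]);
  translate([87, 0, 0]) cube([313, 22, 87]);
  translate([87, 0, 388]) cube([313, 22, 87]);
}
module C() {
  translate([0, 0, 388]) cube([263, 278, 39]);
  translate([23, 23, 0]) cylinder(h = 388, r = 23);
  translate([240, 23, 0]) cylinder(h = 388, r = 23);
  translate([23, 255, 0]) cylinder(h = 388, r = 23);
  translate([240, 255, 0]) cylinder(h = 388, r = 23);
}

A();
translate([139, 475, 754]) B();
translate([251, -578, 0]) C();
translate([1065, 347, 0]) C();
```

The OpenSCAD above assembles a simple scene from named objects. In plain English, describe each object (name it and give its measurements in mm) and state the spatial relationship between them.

A is a table: top 765 mm (x) × 972 mm (y), 46 mm thick, upper face at z = 754 mm, on four round legs of 46 mm diameter, each leg's bounding box inset 27 mm from the nearest pair of top edges, running from z = 0 to the bottom of the top.

B is a picture frame with a 313×301 mm rectangular opening (x by z) and a uniform 87 mm border on every side. Frame depth is 22 mm along y. It is built from two vertical stiles running the full outside height and two horizontal rails spanning the gap between the stiles.

C is a four-legged stool. The seat is 263×278 mm, 39 mm thick, top at z = 427 mm. It stands on four round legs, each 46 mm in diameter, from z = 0 to the seat underside, each leg's axis is inset half a diameter from the nearest pair of seat edges (so the leg's bounding box is flush with the corner).

The picture frame is on top of the table, centred. Two stools sit around the table at the −y, +x sides.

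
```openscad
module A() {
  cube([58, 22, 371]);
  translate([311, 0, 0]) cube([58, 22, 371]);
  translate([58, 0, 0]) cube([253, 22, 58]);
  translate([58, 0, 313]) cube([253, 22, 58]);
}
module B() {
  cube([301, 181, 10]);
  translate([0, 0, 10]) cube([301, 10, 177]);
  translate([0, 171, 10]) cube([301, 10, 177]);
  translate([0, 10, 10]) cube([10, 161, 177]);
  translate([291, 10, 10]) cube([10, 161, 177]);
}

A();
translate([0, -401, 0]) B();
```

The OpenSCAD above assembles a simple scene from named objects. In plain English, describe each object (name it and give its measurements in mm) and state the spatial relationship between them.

A is a rectangular picture frame lying in the x–z plane (depth along y). The opening is 253 mm wide (x) by 255 mm tall (z), surrounded by a border 58 mm wide on all four sides. The frame is 22 mm deep and is made of two full-height vertical stiles with two horizontal rails fitted between them.

B is an open-topped rectangular box: outside dimensions 301×181×187 mm, with a uniform wall and base thickness of 10 mm. The base is a full 301×181 slab on the floor; four walls sit on top of the base. The front and back walls (the −y and +y sides) span the full width; the two side walls fit between them.

The open box is on the floor beside the picture frame on its −y side.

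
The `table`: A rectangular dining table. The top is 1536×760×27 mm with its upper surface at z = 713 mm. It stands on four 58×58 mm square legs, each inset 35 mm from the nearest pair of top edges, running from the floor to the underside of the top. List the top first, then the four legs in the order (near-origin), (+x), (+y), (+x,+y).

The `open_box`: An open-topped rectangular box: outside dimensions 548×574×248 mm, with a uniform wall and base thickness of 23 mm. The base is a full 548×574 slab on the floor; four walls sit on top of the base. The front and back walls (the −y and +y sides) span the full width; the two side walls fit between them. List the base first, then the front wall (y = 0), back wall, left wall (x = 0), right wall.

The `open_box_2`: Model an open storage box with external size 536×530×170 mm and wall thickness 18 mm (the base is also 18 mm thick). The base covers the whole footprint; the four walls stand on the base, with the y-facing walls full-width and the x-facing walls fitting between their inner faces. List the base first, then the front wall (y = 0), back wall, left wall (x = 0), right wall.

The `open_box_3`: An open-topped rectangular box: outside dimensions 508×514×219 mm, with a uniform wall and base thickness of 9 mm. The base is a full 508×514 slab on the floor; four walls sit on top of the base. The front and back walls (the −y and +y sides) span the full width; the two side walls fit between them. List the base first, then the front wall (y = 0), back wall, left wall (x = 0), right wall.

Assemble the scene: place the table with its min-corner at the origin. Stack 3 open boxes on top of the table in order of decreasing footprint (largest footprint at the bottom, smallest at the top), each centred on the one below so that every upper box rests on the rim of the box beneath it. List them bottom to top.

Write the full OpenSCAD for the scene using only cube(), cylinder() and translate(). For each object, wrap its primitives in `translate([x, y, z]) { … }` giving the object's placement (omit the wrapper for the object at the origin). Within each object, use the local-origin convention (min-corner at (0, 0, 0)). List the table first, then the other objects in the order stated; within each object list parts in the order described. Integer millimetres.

translate([0, 0, 686]) cube([1536, 760, 27]);
translate([35, 35, 0]) cube([58, 58, 686]);
translate([1443, 35, 0]) cube([58, 58, 686]);
translate([35, 667, 0]) cube([58, 58, 686]);
translate([1443, 667, 0]) cube([58, 58, 686]);
translate([494, 93, 713]) {
  cube([548, 574, 23]);
  translate([0, 0, 23]) cube([548, 23, 225]);
  translate([0, 551, 23]) cube([548, 23, 225]);
  translate([0, 23, 23]) cube([23, 528, 225]);
  translate([525, 23, 23]) cube([23, 528, 225]);
}
translate([500, 115, 961]) {
  cube([536, 530, 18]);
  translate([0, 0, 18]) cube([536, 18, 152]);
  translate([0, 512, 18]) cube([536, 18, 152]);
  translate([0, 18, 18]) cube([18, 494, 152]);
  translate([518, 18, 18]) cube([18, 494, 152]);
}
translate([514, 123, 1131]) {
  cube([508, 514, 9]);
  translate([0, 0, 9]) cube([508, 9, 210]);
  translate([0, 505, 9]) cube([508, 9, 210]);
  translate([0, 9, 9]) cube([9, 496, 210]);
  translate([499, 9, 9]) cube([9, 496, 210]);
}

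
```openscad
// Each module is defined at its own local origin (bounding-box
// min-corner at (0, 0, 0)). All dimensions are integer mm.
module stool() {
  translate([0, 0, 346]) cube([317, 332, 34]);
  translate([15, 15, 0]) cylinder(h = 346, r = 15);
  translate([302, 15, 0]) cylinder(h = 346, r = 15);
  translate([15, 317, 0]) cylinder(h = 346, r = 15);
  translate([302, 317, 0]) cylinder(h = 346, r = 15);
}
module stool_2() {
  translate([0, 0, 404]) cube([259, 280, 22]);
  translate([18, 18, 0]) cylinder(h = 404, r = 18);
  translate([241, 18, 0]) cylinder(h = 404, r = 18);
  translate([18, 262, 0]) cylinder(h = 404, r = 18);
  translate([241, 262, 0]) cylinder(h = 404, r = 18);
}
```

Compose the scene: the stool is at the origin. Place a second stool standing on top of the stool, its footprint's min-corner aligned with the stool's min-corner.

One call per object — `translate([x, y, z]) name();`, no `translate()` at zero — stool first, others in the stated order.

stool();
translate([0, 0, 380]) stool_2();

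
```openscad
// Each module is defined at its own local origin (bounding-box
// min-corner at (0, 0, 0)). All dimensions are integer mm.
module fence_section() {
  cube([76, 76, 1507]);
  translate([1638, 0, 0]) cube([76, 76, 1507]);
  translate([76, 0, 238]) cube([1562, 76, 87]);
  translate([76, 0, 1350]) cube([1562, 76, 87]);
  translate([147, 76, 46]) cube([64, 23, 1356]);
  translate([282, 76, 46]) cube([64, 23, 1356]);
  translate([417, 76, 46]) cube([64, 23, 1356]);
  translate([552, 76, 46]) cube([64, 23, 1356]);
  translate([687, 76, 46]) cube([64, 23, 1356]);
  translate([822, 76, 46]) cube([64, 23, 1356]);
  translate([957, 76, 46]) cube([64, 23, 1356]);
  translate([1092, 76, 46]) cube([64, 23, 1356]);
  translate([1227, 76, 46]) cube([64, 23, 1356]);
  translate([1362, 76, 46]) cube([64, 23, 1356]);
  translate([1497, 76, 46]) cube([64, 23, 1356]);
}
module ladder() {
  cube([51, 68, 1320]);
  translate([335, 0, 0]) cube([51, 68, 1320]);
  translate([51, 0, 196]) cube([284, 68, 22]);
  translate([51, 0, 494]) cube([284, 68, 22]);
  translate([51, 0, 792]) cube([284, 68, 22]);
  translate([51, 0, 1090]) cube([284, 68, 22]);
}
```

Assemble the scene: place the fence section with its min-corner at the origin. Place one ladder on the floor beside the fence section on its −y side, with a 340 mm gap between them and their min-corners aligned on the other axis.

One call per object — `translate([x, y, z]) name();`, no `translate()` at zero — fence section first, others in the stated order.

fence_section();
translate([0, -408, 0]) ladder();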